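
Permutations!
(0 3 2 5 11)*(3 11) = [11, 1, 5, 2, 4, 3, 6, 7, 8, 9, 10, 0] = (0 11)(2 5 3)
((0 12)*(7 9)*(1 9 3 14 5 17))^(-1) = (0 12)(1 17 5 14 3 7 9)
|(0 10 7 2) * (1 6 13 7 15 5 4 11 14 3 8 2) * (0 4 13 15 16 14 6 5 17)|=12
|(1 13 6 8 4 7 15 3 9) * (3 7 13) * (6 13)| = |(1 3 9)(4 6 8)(7 15)| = 6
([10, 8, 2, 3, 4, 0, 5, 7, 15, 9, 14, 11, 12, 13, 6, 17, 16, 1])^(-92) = [6, 1, 2, 3, 4, 14, 10, 7, 8, 9, 5, 11, 12, 13, 0, 15, 16, 17]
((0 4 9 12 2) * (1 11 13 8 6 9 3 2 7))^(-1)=(0 2 3 4)(1 7 12 9 6 8 13 11)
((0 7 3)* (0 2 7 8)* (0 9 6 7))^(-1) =((0 8 9 6 7 3 2))^(-1) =(0 2 3 7 6 9 8)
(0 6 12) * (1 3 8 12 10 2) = (0 6 10 2 1 3 8 12) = [6, 3, 1, 8, 4, 5, 10, 7, 12, 9, 2, 11, 0]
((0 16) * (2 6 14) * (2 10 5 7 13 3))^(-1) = (0 16)(2 3 13 7 5 10 14 6)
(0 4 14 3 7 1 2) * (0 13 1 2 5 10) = (0 4 14 3 7 2 13 1 5 10) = [4, 5, 13, 7, 14, 10, 6, 2, 8, 9, 0, 11, 12, 1, 3]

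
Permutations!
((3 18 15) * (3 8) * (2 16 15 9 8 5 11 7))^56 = ((2 16 15 5 11 7)(3 18 9 8))^56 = (18)(2 15 11)(5 7 16)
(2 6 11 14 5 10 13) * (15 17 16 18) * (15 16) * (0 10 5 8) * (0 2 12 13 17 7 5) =(0 10 17 15 7 5)(2 6 11 14 8)(12 13)(16 18) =[10, 1, 6, 3, 4, 0, 11, 5, 2, 9, 17, 14, 13, 12, 8, 7, 18, 15, 16]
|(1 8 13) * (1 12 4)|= 5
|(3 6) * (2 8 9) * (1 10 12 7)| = 12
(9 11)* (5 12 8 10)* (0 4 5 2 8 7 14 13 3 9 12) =(0 4 5)(2 8 10)(3 9 11 12 7 14 13) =[4, 1, 8, 9, 5, 0, 6, 14, 10, 11, 2, 12, 7, 3, 13]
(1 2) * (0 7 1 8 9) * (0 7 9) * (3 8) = (0 9 7 1 2 3 8) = [9, 2, 3, 8, 4, 5, 6, 1, 0, 7]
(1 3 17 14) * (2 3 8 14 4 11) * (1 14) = (1 8)(2 3 17 4 11) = [0, 8, 3, 17, 11, 5, 6, 7, 1, 9, 10, 2, 12, 13, 14, 15, 16, 4]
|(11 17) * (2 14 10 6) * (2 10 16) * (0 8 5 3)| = |(0 8 5 3)(2 14 16)(6 10)(11 17)| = 12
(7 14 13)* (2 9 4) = (2 9 4)(7 14 13) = [0, 1, 9, 3, 2, 5, 6, 14, 8, 4, 10, 11, 12, 7, 13]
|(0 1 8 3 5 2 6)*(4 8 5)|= 15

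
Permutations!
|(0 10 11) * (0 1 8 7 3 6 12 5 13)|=11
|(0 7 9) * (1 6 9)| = 5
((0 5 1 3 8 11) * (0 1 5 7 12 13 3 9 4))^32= (0 12 3 11 9)(1 4 7 13 8)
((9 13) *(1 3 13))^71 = (1 9 13 3)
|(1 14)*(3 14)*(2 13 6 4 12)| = |(1 3 14)(2 13 6 4 12)| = 15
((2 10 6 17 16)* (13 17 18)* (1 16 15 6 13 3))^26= ((1 16 2 10 13 17 15 6 18 3))^26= (1 15 2 18 13)(3 17 16 6 10)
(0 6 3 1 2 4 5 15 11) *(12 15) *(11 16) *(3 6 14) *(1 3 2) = (0 14 2 4 5 12 15 16 11) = [14, 1, 4, 3, 5, 12, 6, 7, 8, 9, 10, 0, 15, 13, 2, 16, 11]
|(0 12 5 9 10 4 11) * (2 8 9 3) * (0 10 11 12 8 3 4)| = 30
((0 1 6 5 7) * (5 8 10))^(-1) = (0 7 5 10 8 6 1)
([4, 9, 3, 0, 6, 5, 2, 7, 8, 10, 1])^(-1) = [3, 10, 6, 2, 0, 5, 4, 7, 8, 1, 9]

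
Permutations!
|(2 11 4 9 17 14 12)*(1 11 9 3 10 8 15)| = 35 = |(1 11 4 3 10 8 15)(2 9 17 14 12)|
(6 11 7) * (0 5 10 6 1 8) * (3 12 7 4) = (0 5 10 6 11 4 3 12 7 1 8) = [5, 8, 2, 12, 3, 10, 11, 1, 0, 9, 6, 4, 7]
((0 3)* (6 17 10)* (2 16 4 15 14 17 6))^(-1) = (0 3)(2 10 17 14 15 4 16)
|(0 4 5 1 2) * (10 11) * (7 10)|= |(0 4 5 1 2)(7 10 11)|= 15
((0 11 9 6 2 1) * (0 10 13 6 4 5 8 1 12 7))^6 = ((0 11 9 4 5 8 1 10 13 6 2 12 7))^6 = (0 1 7 8 12 5 2 4 6 9 13 11 10)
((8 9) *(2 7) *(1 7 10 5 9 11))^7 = ((1 7 2 10 5 9 8 11))^7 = (1 11 8 9 5 10 2 7)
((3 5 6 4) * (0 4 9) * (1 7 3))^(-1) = (0 9 6 5 3 7 1 4)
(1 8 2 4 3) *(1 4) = (1 8 2)(3 4) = [0, 8, 1, 4, 3, 5, 6, 7, 2]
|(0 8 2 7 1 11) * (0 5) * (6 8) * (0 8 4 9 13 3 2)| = 12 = |(0 6 4 9 13 3 2 7 1 11 5 8)|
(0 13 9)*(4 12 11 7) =(0 13 9)(4 12 11 7) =[13, 1, 2, 3, 12, 5, 6, 4, 8, 0, 10, 7, 11, 9]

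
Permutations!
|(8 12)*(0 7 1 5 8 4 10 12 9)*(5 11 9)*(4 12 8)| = |(12)(0 7 1 11 9)(4 10 8 5)| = 20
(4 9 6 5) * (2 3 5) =(2 3 5 4 9 6) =[0, 1, 3, 5, 9, 4, 2, 7, 8, 6]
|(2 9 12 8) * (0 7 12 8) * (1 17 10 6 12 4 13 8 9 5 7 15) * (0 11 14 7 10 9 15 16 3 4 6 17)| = 65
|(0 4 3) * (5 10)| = |(0 4 3)(5 10)| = 6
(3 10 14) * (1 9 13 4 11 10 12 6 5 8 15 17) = [0, 9, 2, 12, 11, 8, 5, 7, 15, 13, 14, 10, 6, 4, 3, 17, 16, 1] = (1 9 13 4 11 10 14 3 12 6 5 8 15 17)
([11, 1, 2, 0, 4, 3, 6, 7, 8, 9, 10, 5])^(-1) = (0 3 5 11)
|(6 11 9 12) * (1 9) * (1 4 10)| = |(1 9 12 6 11 4 10)| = 7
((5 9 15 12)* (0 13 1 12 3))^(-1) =((0 13 1 12 5 9 15 3))^(-1) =(0 3 15 9 5 12 1 13)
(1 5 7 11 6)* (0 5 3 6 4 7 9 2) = [5, 3, 0, 6, 7, 9, 1, 11, 8, 2, 10, 4] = (0 5 9 2)(1 3 6)(4 7 11)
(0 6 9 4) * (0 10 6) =(4 10 6 9) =[0, 1, 2, 3, 10, 5, 9, 7, 8, 4, 6]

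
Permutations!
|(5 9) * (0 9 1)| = 4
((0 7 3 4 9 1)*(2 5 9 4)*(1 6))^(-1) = ((0 7 3 2 5 9 6 1))^(-1) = (0 1 6 9 5 2 3 7)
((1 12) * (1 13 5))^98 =((1 12 13 5))^98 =(1 13)(5 12)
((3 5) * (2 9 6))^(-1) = (2 6 9)(3 5)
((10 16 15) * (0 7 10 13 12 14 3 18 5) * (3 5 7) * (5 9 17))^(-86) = (0 16 9 18 13 5 10 14 3 15 17 7 12)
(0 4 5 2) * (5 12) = (0 4 12 5 2) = [4, 1, 0, 3, 12, 2, 6, 7, 8, 9, 10, 11, 5]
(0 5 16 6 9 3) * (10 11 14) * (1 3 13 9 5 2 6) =(0 2 6 5 16 1 3)(9 13)(10 11 14) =[2, 3, 6, 0, 4, 16, 5, 7, 8, 13, 11, 14, 12, 9, 10, 15, 1]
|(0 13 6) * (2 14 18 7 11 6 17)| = 9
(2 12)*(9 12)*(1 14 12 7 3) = (1 14 12 2 9 7 3) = [0, 14, 9, 1, 4, 5, 6, 3, 8, 7, 10, 11, 2, 13, 12]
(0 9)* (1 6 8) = [9, 6, 2, 3, 4, 5, 8, 7, 1, 0] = (0 9)(1 6 8)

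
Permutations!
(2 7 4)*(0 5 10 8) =(0 5 10 8)(2 7 4) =[5, 1, 7, 3, 2, 10, 6, 4, 0, 9, 8]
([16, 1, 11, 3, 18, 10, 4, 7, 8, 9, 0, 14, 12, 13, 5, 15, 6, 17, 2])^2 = (0 6 18 11 5)(2 14 10 16 4)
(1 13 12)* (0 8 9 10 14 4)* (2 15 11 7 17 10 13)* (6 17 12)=(0 8 9 13 6 17 10 14 4)(1 2 15 11 7 12)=[8, 2, 15, 3, 0, 5, 17, 12, 9, 13, 14, 7, 1, 6, 4, 11, 16, 10]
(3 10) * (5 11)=(3 10)(5 11)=[0, 1, 2, 10, 4, 11, 6, 7, 8, 9, 3, 5]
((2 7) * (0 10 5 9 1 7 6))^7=(0 6 2 7 1 9 5 10)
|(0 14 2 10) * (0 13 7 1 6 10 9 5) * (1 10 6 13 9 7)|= |(0 14 2 7 10 9 5)(1 13)|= 14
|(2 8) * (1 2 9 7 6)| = 6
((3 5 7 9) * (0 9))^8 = ((0 9 3 5 7))^8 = (0 5 9 7 3)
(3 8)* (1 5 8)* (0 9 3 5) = (0 9 3 1)(5 8) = [9, 0, 2, 1, 4, 8, 6, 7, 5, 3]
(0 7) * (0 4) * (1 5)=(0 7 4)(1 5)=[7, 5, 2, 3, 0, 1, 6, 4]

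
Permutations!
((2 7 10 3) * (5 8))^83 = (2 3 10 7)(5 8)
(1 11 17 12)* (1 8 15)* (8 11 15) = (1 15)(11 17 12) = [0, 15, 2, 3, 4, 5, 6, 7, 8, 9, 10, 17, 11, 13, 14, 1, 16, 12]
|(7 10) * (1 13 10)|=4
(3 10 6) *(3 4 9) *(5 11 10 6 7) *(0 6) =(0 6 4 9 3)(5 11 10 7) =[6, 1, 2, 0, 9, 11, 4, 5, 8, 3, 7, 10]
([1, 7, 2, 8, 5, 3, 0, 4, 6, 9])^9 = [1, 7, 2, 8, 5, 3, 0, 4, 6, 9]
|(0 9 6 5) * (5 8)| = |(0 9 6 8 5)| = 5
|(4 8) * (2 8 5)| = |(2 8 4 5)| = 4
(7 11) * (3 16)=[0, 1, 2, 16, 4, 5, 6, 11, 8, 9, 10, 7, 12, 13, 14, 15, 3]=(3 16)(7 11)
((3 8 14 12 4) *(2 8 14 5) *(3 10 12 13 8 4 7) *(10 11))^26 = (2 12 13 4 7 8 11 3 5 10 14)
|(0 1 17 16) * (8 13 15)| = |(0 1 17 16)(8 13 15)| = 12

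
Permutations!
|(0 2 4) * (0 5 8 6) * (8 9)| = |(0 2 4 5 9 8 6)| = 7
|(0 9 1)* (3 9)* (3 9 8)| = |(0 9 1)(3 8)| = 6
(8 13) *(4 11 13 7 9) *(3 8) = (3 8 7 9 4 11 13) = [0, 1, 2, 8, 11, 5, 6, 9, 7, 4, 10, 13, 12, 3]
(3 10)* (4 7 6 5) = (3 10)(4 7 6 5) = [0, 1, 2, 10, 7, 4, 5, 6, 8, 9, 3]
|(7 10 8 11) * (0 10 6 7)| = 4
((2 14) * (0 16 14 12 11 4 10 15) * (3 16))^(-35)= ((0 3 16 14 2 12 11 4 10 15))^(-35)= (0 12)(2 15)(3 11)(4 16)(10 14)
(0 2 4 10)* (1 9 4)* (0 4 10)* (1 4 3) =(0 2 4)(1 9 10 3) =[2, 9, 4, 1, 0, 5, 6, 7, 8, 10, 3]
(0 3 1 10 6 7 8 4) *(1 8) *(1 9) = (0 3 8 4)(1 10 6 7 9) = [3, 10, 2, 8, 0, 5, 7, 9, 4, 1, 6]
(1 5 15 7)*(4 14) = [0, 5, 2, 3, 14, 15, 6, 1, 8, 9, 10, 11, 12, 13, 4, 7] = (1 5 15 7)(4 14)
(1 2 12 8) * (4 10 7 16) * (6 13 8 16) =(1 2 12 16 4 10 7 6 13 8) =[0, 2, 12, 3, 10, 5, 13, 6, 1, 9, 7, 11, 16, 8, 14, 15, 4]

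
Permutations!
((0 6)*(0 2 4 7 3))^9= (0 4)(2 3)(6 7)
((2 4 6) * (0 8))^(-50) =(8)(2 4 6)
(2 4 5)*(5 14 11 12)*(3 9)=[0, 1, 4, 9, 14, 2, 6, 7, 8, 3, 10, 12, 5, 13, 11]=(2 4 14 11 12 5)(3 9)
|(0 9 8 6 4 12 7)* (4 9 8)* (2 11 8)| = 9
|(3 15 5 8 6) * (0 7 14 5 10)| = 9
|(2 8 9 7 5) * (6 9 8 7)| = 6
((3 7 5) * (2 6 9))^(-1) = (2 9 6)(3 5 7)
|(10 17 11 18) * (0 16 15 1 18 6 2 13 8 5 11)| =|(0 16 15 1 18 10 17)(2 13 8 5 11 6)| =42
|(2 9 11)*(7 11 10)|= 5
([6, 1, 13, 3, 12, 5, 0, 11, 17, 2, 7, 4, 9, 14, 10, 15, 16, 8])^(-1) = (0 6)(2 9 12 4 11 7 10 14 13)(8 17)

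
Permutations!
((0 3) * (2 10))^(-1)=(0 3)(2 10)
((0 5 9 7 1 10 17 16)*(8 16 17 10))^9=(17)(0 9 1 16 5 7 8)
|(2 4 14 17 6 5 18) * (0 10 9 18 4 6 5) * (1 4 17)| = |(0 10 9 18 2 6)(1 4 14)(5 17)| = 6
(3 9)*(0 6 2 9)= (0 6 2 9 3)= [6, 1, 9, 0, 4, 5, 2, 7, 8, 3]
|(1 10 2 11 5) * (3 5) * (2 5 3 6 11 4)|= 6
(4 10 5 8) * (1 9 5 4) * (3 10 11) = (1 9 5 8)(3 10 4 11) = [0, 9, 2, 10, 11, 8, 6, 7, 1, 5, 4, 3]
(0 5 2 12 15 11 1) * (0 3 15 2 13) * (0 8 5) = (1 3 15 11)(2 12)(5 13 8) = [0, 3, 12, 15, 4, 13, 6, 7, 5, 9, 10, 1, 2, 8, 14, 11]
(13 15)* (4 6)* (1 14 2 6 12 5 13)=[0, 14, 6, 3, 12, 13, 4, 7, 8, 9, 10, 11, 5, 15, 2, 1]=(1 14 2 6 4 12 5 13 15)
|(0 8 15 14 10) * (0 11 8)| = 5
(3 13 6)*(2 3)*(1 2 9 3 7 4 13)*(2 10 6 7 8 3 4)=[0, 10, 8, 1, 13, 5, 9, 2, 3, 4, 6, 11, 12, 7]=(1 10 6 9 4 13 7 2 8 3)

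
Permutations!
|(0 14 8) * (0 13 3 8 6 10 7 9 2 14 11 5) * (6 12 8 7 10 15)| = |(0 11 5)(2 14 12 8 13 3 7 9)(6 15)| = 24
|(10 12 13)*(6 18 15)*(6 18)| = |(10 12 13)(15 18)| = 6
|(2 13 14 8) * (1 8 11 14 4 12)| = |(1 8 2 13 4 12)(11 14)| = 6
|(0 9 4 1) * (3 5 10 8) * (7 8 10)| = 4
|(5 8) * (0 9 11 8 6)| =6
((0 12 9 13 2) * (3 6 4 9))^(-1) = (0 2 13 9 4 6 3 12)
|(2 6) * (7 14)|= |(2 6)(7 14)|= 2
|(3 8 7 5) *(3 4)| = |(3 8 7 5 4)| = 5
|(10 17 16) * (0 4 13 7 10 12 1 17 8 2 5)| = 8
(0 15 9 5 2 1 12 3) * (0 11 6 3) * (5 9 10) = (0 15 10 5 2 1 12)(3 11 6) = [15, 12, 1, 11, 4, 2, 3, 7, 8, 9, 5, 6, 0, 13, 14, 10]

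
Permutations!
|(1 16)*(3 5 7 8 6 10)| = |(1 16)(3 5 7 8 6 10)| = 6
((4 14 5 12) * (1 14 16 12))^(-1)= (1 5 14)(4 12 16)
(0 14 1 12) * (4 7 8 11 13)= (0 14 1 12)(4 7 8 11 13)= [14, 12, 2, 3, 7, 5, 6, 8, 11, 9, 10, 13, 0, 4, 1]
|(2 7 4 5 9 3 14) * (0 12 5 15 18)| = |(0 12 5 9 3 14 2 7 4 15 18)| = 11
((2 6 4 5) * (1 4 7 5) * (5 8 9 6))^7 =((1 4)(2 5)(6 7 8 9))^7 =(1 4)(2 5)(6 9 8 7)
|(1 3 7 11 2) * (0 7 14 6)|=|(0 7 11 2 1 3 14 6)|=8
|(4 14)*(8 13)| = 2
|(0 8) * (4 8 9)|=|(0 9 4 8)|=4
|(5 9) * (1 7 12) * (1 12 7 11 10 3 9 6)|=7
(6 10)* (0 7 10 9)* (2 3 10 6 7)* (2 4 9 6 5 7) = [4, 1, 3, 10, 9, 7, 6, 5, 8, 0, 2] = (0 4 9)(2 3 10)(5 7)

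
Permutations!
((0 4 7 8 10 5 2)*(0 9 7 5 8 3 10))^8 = (0 8 10 3 7 9 2 5 4)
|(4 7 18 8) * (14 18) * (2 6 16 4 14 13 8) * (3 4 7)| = 8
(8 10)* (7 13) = [0, 1, 2, 3, 4, 5, 6, 13, 10, 9, 8, 11, 12, 7] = (7 13)(8 10)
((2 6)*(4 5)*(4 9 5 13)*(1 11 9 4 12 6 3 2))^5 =(1 13 9 6 4 11 12 5)(2 3)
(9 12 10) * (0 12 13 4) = (0 12 10 9 13 4) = [12, 1, 2, 3, 0, 5, 6, 7, 8, 13, 9, 11, 10, 4]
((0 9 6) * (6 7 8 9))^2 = (7 9 8)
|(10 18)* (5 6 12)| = |(5 6 12)(10 18)| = 6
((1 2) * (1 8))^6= ((1 2 8))^6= (8)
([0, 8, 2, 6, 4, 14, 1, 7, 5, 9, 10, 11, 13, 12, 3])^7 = [0, 8, 2, 6, 4, 14, 1, 7, 5, 9, 10, 11, 13, 12, 3]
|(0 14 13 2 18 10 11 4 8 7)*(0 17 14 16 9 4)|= |(0 16 9 4 8 7 17 14 13 2 18 10 11)|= 13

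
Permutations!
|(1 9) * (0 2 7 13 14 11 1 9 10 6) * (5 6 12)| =11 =|(0 2 7 13 14 11 1 10 12 5 6)|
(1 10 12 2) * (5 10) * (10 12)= (1 5 12 2)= [0, 5, 1, 3, 4, 12, 6, 7, 8, 9, 10, 11, 2]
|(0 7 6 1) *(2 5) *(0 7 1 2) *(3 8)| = 6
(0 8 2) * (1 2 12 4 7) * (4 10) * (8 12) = (0 12 10 4 7 1 2) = [12, 2, 0, 3, 7, 5, 6, 1, 8, 9, 4, 11, 10]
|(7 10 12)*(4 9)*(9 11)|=|(4 11 9)(7 10 12)|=3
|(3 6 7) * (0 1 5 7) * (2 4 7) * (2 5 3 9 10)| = 20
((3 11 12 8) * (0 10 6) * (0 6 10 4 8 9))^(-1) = (0 9 12 11 3 8 4)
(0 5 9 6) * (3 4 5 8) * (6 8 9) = (0 9 8 3 4 5 6) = [9, 1, 2, 4, 5, 6, 0, 7, 3, 8]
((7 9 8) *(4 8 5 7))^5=(4 8)(5 9 7)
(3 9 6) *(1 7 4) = (1 7 4)(3 9 6) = [0, 7, 2, 9, 1, 5, 3, 4, 8, 6]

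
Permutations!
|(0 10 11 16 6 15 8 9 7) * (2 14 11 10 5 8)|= |(0 5 8 9 7)(2 14 11 16 6 15)|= 30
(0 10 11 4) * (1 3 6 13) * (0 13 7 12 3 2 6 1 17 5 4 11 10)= (1 2 6 7 12 3)(4 13 17 5)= [0, 2, 6, 1, 13, 4, 7, 12, 8, 9, 10, 11, 3, 17, 14, 15, 16, 5]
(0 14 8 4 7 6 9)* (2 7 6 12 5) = (0 14 8 4 6 9)(2 7 12 5) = [14, 1, 7, 3, 6, 2, 9, 12, 4, 0, 10, 11, 5, 13, 8]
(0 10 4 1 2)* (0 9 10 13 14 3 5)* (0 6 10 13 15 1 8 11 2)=(0 15 1)(2 9 13 14 3 5 6 10 4 8 11)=[15, 0, 9, 5, 8, 6, 10, 7, 11, 13, 4, 2, 12, 14, 3, 1]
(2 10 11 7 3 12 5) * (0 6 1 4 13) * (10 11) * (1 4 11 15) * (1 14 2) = [6, 11, 15, 12, 13, 1, 4, 3, 8, 9, 10, 7, 5, 0, 2, 14] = (0 6 4 13)(1 11 7 3 12 5)(2 15 14)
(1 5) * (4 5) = (1 4 5) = [0, 4, 2, 3, 5, 1]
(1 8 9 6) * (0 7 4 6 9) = (9)(0 7 4 6 1 8) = [7, 8, 2, 3, 6, 5, 1, 4, 0, 9]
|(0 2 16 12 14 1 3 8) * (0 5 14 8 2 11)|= 8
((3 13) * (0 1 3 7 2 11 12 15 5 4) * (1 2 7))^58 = (0 11 15 4 2 12 5)(1 3 13)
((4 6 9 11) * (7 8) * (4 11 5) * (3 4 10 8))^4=((11)(3 4 6 9 5 10 8 7))^4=(11)(3 5)(4 10)(6 8)(7 9)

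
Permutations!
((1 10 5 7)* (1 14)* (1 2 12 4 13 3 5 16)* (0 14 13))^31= ((0 14 2 12 4)(1 10 16)(3 5 7 13))^31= (0 14 2 12 4)(1 10 16)(3 13 7 5)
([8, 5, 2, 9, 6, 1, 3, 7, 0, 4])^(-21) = (0 8)(1 5)(3 6 4 9)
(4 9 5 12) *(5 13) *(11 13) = (4 9 11 13 5 12) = [0, 1, 2, 3, 9, 12, 6, 7, 8, 11, 10, 13, 4, 5]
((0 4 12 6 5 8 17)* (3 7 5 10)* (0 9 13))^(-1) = (0 13 9 17 8 5 7 3 10 6 12 4)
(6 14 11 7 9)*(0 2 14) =[2, 1, 14, 3, 4, 5, 0, 9, 8, 6, 10, 7, 12, 13, 11] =(0 2 14 11 7 9 6)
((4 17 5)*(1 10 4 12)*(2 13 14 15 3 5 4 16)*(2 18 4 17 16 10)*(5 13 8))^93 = ((1 2 8 5 12)(3 13 14 15)(4 16 18))^93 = (18)(1 5 2 12 8)(3 13 14 15)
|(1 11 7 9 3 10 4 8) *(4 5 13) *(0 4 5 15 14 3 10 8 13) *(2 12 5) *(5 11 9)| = |(0 4 13 2 12 11 7 5)(1 9 10 15 14 3 8)| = 56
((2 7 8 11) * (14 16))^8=(16)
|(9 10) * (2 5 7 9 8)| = 6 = |(2 5 7 9 10 8)|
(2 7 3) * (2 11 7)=[0, 1, 2, 11, 4, 5, 6, 3, 8, 9, 10, 7]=(3 11 7)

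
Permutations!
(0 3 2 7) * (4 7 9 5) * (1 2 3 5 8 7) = (0 5 4 1 2 9 8 7) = [5, 2, 9, 3, 1, 4, 6, 0, 7, 8]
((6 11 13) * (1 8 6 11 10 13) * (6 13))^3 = (1 11 13 8)(6 10)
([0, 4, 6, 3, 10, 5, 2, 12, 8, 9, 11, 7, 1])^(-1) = [0, 12, 6, 3, 1, 5, 2, 11, 8, 9, 4, 10, 7]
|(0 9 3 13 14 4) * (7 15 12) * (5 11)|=6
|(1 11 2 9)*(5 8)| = |(1 11 2 9)(5 8)| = 4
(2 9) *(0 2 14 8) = [2, 1, 9, 3, 4, 5, 6, 7, 0, 14, 10, 11, 12, 13, 8] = (0 2 9 14 8)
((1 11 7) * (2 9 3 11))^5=((1 2 9 3 11 7))^5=(1 7 11 3 9 2)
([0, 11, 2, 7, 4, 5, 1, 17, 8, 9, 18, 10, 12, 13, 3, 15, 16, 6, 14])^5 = (1 3 11 7 10 17 18 6 14)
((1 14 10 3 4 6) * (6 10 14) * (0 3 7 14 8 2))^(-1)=((0 3 4 10 7 14 8 2)(1 6))^(-1)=(0 2 8 14 7 10 4 3)(1 6)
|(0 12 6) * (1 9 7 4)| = |(0 12 6)(1 9 7 4)| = 12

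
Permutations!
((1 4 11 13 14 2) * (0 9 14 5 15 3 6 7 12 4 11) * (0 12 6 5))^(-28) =((0 9 14 2 1 11 13)(3 5 15)(4 12)(6 7))^(-28) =(3 15 5)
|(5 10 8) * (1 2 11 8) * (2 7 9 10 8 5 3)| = |(1 7 9 10)(2 11 5 8 3)| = 20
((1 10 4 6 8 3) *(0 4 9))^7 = (0 9 10 1 3 8 6 4)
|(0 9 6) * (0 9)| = 2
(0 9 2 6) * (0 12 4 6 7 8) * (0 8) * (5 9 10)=(0 10 5 9 2 7)(4 6 12)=[10, 1, 7, 3, 6, 9, 12, 0, 8, 2, 5, 11, 4]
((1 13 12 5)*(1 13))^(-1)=(5 12 13)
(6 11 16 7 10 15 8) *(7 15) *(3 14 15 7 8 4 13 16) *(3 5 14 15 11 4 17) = (3 15 17)(4 13 16 7 10 8 6)(5 14 11) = [0, 1, 2, 15, 13, 14, 4, 10, 6, 9, 8, 5, 12, 16, 11, 17, 7, 3]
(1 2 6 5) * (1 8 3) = (1 2 6 5 8 3) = [0, 2, 6, 1, 4, 8, 5, 7, 3]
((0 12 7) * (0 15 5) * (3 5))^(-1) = (0 5 3 15 7 12)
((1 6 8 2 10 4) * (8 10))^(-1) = ((1 6 10 4)(2 8))^(-1) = (1 4 10 6)(2 8)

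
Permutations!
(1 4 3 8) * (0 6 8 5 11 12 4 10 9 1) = (0 6 8)(1 10 9)(3 5 11 12 4) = [6, 10, 2, 5, 3, 11, 8, 7, 0, 1, 9, 12, 4]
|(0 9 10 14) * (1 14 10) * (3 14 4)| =|(0 9 1 4 3 14)| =6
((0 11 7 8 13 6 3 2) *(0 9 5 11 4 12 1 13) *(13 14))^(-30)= (0 7 5 2 6 14 12)(1 4 8 11 9 3 13)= ((0 4 12 1 14 13 6 3 2 9 5 11 7 8))^(-30)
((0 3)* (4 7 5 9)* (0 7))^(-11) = (0 3 7 5 9 4)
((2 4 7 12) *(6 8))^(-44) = (12)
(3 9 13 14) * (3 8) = (3 9 13 14 8) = [0, 1, 2, 9, 4, 5, 6, 7, 3, 13, 10, 11, 12, 14, 8]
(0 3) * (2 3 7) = (0 7 2 3) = [7, 1, 3, 0, 4, 5, 6, 2]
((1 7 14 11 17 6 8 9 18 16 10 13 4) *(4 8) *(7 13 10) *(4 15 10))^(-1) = ((1 13 8 9 18 16 7 14 11 17 6 15 10 4))^(-1) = (1 4 10 15 6 17 11 14 7 16 18 9 8 13)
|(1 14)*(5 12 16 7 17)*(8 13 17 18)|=|(1 14)(5 12 16 7 18 8 13 17)|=8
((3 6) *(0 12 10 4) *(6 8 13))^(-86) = ((0 12 10 4)(3 8 13 6))^(-86) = (0 10)(3 13)(4 12)(6 8)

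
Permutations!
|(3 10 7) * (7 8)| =|(3 10 8 7)| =4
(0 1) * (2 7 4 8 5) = (0 1)(2 7 4 8 5) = [1, 0, 7, 3, 8, 2, 6, 4, 5]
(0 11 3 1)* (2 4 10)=(0 11 3 1)(2 4 10)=[11, 0, 4, 1, 10, 5, 6, 7, 8, 9, 2, 3]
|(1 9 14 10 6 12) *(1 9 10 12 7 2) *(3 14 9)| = 15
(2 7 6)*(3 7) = (2 3 7 6) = [0, 1, 3, 7, 4, 5, 2, 6]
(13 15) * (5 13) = (5 13 15) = [0, 1, 2, 3, 4, 13, 6, 7, 8, 9, 10, 11, 12, 15, 14, 5]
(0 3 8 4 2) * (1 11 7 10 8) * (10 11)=(0 3 1 10 8 4 2)(7 11)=[3, 10, 0, 1, 2, 5, 6, 11, 4, 9, 8, 7]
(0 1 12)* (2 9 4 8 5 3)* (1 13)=[13, 12, 9, 2, 8, 3, 6, 7, 5, 4, 10, 11, 0, 1]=(0 13 1 12)(2 9 4 8 5 3)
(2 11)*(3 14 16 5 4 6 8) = (2 11)(3 14 16 5 4 6 8) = [0, 1, 11, 14, 6, 4, 8, 7, 3, 9, 10, 2, 12, 13, 16, 15, 5]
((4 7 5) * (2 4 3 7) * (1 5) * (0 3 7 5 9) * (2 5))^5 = (0 7 2 9 5 3 1 4)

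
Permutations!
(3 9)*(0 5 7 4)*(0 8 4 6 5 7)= (0 7 6 5)(3 9)(4 8)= [7, 1, 2, 9, 8, 0, 5, 6, 4, 3]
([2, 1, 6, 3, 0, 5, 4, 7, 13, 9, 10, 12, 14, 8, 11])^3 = [4, 1, 0, 3, 6, 5, 2, 7, 13, 9, 10, 11, 12, 8, 14]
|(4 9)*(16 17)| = |(4 9)(16 17)| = 2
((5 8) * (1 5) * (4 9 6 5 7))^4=(1 6 7 5 4 8 9)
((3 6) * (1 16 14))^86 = ((1 16 14)(3 6))^86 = (1 14 16)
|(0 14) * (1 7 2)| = |(0 14)(1 7 2)| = 6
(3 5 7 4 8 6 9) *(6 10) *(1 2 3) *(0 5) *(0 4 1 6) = (0 5 7 1 2 3 4 8 10)(6 9) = [5, 2, 3, 4, 8, 7, 9, 1, 10, 6, 0]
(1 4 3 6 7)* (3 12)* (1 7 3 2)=(1 4 12 2)(3 6)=[0, 4, 1, 6, 12, 5, 3, 7, 8, 9, 10, 11, 2]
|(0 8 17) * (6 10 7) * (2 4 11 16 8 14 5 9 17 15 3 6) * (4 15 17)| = 18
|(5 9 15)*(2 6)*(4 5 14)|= 10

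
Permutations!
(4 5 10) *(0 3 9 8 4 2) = [3, 1, 0, 9, 5, 10, 6, 7, 4, 8, 2] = (0 3 9 8 4 5 10 2)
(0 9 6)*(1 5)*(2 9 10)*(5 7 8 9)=(0 10 2 5 1 7 8 9 6)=[10, 7, 5, 3, 4, 1, 0, 8, 9, 6, 2]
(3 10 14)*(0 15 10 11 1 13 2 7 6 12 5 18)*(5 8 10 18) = (0 15 18)(1 13 2 7 6 12 8 10 14 3 11) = [15, 13, 7, 11, 4, 5, 12, 6, 10, 9, 14, 1, 8, 2, 3, 18, 16, 17, 0]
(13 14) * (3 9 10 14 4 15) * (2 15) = (2 15 3 9 10 14 13 4) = [0, 1, 15, 9, 2, 5, 6, 7, 8, 10, 14, 11, 12, 4, 13, 3]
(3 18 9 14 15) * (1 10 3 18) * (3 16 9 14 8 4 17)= (1 10 16 9 8 4 17 3)(14 15 18)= [0, 10, 2, 1, 17, 5, 6, 7, 4, 8, 16, 11, 12, 13, 15, 18, 9, 3, 14]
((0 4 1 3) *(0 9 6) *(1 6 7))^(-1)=((0 4 6)(1 3 9 7))^(-1)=(0 6 4)(1 7 9 3)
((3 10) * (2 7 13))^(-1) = (2 13 7)(3 10)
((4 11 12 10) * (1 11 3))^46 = (1 4 12)(3 10 11)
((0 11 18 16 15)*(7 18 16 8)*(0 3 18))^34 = ((0 11 16 15 3 18 8 7))^34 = (0 16 3 8)(7 11 15 18)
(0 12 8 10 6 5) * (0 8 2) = (0 12 2)(5 8 10 6) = [12, 1, 0, 3, 4, 8, 5, 7, 10, 9, 6, 11, 2]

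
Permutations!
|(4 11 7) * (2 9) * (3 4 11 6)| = 6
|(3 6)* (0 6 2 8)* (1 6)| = 6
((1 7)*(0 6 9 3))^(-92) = ((0 6 9 3)(1 7))^(-92) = (9)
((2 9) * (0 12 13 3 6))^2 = ((0 12 13 3 6)(2 9))^2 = (0 13 6 12 3)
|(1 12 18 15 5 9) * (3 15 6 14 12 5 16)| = 12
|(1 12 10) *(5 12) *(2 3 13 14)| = |(1 5 12 10)(2 3 13 14)| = 4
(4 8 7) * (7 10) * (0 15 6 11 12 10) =[15, 1, 2, 3, 8, 5, 11, 4, 0, 9, 7, 12, 10, 13, 14, 6] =(0 15 6 11 12 10 7 4 8)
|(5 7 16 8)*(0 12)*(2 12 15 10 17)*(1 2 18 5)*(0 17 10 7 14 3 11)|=14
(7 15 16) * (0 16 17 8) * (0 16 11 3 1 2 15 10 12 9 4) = [11, 2, 15, 1, 0, 5, 6, 10, 16, 4, 12, 3, 9, 13, 14, 17, 7, 8] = (0 11 3 1 2 15 17 8 16 7 10 12 9 4)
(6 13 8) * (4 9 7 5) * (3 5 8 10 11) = (3 5 4 9 7 8 6 13 10 11) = [0, 1, 2, 5, 9, 4, 13, 8, 6, 7, 11, 3, 12, 10]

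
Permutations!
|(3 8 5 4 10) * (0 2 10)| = 7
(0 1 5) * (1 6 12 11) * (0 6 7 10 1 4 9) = [7, 5, 2, 3, 9, 6, 12, 10, 8, 0, 1, 4, 11] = (0 7 10 1 5 6 12 11 4 9)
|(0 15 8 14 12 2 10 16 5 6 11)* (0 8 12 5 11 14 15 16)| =|(0 16 11 8 15 12 2 10)(5 6 14)| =24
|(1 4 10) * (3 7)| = |(1 4 10)(3 7)| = 6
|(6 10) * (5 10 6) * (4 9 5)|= 4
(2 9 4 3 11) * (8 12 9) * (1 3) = (1 3 11 2 8 12 9 4) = [0, 3, 8, 11, 1, 5, 6, 7, 12, 4, 10, 2, 9]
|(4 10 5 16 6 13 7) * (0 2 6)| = |(0 2 6 13 7 4 10 5 16)| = 9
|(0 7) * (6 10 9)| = |(0 7)(6 10 9)| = 6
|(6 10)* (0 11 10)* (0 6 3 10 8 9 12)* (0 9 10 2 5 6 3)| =|(0 11 8 10)(2 5 6 3)(9 12)| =4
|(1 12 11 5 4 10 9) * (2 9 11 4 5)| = 7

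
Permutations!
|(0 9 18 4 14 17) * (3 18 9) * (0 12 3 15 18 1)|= 9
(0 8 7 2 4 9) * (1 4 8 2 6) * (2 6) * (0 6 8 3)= [8, 4, 3, 0, 9, 5, 1, 2, 7, 6]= (0 8 7 2 3)(1 4 9 6)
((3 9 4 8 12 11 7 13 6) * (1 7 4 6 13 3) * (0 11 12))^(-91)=(13)(0 11 4 8)(1 6 9 3 7)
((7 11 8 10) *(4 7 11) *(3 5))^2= (8 11 10)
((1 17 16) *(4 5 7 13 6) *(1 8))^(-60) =((1 17 16 8)(4 5 7 13 6))^(-60) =(17)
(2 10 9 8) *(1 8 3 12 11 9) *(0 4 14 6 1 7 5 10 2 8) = (0 4 14 6 1)(3 12 11 9)(5 10 7) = [4, 0, 2, 12, 14, 10, 1, 5, 8, 3, 7, 9, 11, 13, 6]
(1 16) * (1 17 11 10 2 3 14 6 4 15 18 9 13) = (1 16 17 11 10 2 3 14 6 4 15 18 9 13) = [0, 16, 3, 14, 15, 5, 4, 7, 8, 13, 2, 10, 12, 1, 6, 18, 17, 11, 9]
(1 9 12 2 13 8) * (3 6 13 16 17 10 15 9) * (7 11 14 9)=(1 3 6 13 8)(2 16 17 10 15 7 11 14 9 12)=[0, 3, 16, 6, 4, 5, 13, 11, 1, 12, 15, 14, 2, 8, 9, 7, 17, 10]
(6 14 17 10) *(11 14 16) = (6 16 11 14 17 10) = [0, 1, 2, 3, 4, 5, 16, 7, 8, 9, 6, 14, 12, 13, 17, 15, 11, 10]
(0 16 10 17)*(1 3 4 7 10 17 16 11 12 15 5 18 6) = (0 11 12 15 5 18 6 1 3 4 7 10 16 17) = [11, 3, 2, 4, 7, 18, 1, 10, 8, 9, 16, 12, 15, 13, 14, 5, 17, 0, 6]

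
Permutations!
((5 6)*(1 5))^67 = ((1 5 6))^67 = (1 5 6)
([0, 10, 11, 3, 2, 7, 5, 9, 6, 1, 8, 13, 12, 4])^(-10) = [0, 5, 13, 3, 11, 10, 1, 8, 9, 6, 7, 4, 12, 2]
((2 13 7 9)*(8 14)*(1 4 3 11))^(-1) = (1 11 3 4)(2 9 7 13)(8 14)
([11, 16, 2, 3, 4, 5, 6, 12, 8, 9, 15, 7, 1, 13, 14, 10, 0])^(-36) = [0, 1, 2, 3, 4, 5, 6, 7, 8, 9, 10, 11, 12, 13, 14, 15, 16]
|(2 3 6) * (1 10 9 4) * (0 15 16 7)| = |(0 15 16 7)(1 10 9 4)(2 3 6)| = 12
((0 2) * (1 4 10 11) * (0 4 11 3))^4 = (11)(0 3 10 4 2)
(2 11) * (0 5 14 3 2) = [5, 1, 11, 2, 4, 14, 6, 7, 8, 9, 10, 0, 12, 13, 3] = (0 5 14 3 2 11)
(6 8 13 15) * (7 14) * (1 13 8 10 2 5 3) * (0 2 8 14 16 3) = (0 2 5)(1 13 15 6 10 8 14 7 16 3) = [2, 13, 5, 1, 4, 0, 10, 16, 14, 9, 8, 11, 12, 15, 7, 6, 3]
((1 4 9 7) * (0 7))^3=(0 4 7 9 1)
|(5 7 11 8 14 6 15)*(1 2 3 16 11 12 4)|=13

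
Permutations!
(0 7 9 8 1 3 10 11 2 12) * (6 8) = (0 7 9 6 8 1 3 10 11 2 12) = [7, 3, 12, 10, 4, 5, 8, 9, 1, 6, 11, 2, 0]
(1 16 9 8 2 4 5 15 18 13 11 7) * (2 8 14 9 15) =(1 16 15 18 13 11 7)(2 4 5)(9 14) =[0, 16, 4, 3, 5, 2, 6, 1, 8, 14, 10, 7, 12, 11, 9, 18, 15, 17, 13]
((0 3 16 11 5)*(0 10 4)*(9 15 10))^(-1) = (0 4 10 15 9 5 11 16 3)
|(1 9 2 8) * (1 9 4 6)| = |(1 4 6)(2 8 9)| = 3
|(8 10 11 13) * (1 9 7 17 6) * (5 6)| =12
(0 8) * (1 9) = [8, 9, 2, 3, 4, 5, 6, 7, 0, 1] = (0 8)(1 9)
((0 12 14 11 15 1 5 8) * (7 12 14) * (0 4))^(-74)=((0 14 11 15 1 5 8 4)(7 12))^(-74)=(0 8 1 11)(4 5 15 14)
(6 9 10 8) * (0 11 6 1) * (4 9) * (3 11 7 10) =(0 7 10 8 1)(3 11 6 4 9) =[7, 0, 2, 11, 9, 5, 4, 10, 1, 3, 8, 6]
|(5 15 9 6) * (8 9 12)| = 6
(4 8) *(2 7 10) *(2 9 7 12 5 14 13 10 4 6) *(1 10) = (1 10 9 7 4 8 6 2 12 5 14 13) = [0, 10, 12, 3, 8, 14, 2, 4, 6, 7, 9, 11, 5, 1, 13]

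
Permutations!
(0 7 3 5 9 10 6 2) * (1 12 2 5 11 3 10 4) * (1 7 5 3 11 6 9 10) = (0 5 10 9 4 7 1 12 2)(3 6) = [5, 12, 0, 6, 7, 10, 3, 1, 8, 4, 9, 11, 2]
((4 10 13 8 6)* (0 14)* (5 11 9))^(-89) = (0 14)(4 10 13 8 6)(5 11 9)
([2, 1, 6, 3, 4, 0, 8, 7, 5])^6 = (0 2 6 8 5)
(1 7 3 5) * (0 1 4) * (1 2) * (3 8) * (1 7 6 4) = (0 2 7 8 3 5 1 6 4) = [2, 6, 7, 5, 0, 1, 4, 8, 3]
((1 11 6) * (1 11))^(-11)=((6 11))^(-11)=(6 11)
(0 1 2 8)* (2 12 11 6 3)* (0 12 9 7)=[1, 9, 8, 2, 4, 5, 3, 0, 12, 7, 10, 6, 11]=(0 1 9 7)(2 8 12 11 6 3)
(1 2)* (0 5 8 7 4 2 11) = (0 5 8 7 4 2 1 11) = [5, 11, 1, 3, 2, 8, 6, 4, 7, 9, 10, 0]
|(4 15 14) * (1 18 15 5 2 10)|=|(1 18 15 14 4 5 2 10)|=8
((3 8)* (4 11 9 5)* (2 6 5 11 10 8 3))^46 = ((2 6 5 4 10 8)(9 11))^46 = (11)(2 10 5)(4 6 8)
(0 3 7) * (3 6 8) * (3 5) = [6, 1, 2, 7, 4, 3, 8, 0, 5] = (0 6 8 5 3 7)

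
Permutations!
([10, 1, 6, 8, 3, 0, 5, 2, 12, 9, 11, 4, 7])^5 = (0 8 5 3 6 4 2 11 7 10 12)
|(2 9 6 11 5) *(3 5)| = 6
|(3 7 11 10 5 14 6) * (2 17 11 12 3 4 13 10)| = |(2 17 11)(3 7 12)(4 13 10 5 14 6)| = 6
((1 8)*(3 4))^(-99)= ((1 8)(3 4))^(-99)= (1 8)(3 4)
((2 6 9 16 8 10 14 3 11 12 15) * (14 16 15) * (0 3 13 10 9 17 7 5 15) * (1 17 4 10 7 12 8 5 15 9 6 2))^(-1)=(0 9 5 16 10 4 6 8 11 3)(1 15 7 13 14 12 17)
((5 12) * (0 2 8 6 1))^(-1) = ((0 2 8 6 1)(5 12))^(-1) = (0 1 6 8 2)(5 12)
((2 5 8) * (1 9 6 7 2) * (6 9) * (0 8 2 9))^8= (0 1 7)(6 9 8)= ((0 8 1 6 7 9)(2 5))^8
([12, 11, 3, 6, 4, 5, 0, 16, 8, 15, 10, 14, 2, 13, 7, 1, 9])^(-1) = (0 6 3 2 12)(1 15 9 16 7 14 11)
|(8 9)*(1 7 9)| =4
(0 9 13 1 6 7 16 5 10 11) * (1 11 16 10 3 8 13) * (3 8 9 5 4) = (0 5 8 13 11)(1 6 7 10 16 4 3 9) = [5, 6, 2, 9, 3, 8, 7, 10, 13, 1, 16, 0, 12, 11, 14, 15, 4]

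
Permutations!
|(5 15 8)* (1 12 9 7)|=12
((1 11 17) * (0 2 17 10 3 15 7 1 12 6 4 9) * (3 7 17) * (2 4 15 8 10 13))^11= (0 9 4)(1 2 10 11 3 7 13 8)(6 12 17 15)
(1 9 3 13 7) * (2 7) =[0, 9, 7, 13, 4, 5, 6, 1, 8, 3, 10, 11, 12, 2] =(1 9 3 13 2 7)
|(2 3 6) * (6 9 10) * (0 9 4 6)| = 12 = |(0 9 10)(2 3 4 6)|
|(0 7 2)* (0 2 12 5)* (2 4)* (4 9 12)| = 7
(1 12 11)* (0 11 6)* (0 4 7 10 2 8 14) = (0 11 1 12 6 4 7 10 2 8 14) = [11, 12, 8, 3, 7, 5, 4, 10, 14, 9, 2, 1, 6, 13, 0]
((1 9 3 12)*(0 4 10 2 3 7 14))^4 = (0 3 7 10 1)(2 9 4 12 14)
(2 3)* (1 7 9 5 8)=(1 7 9 5 8)(2 3)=[0, 7, 3, 2, 4, 8, 6, 9, 1, 5]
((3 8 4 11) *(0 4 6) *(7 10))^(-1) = (0 6 8 3 11 4)(7 10)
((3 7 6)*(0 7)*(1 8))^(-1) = (0 3 6 7)(1 8)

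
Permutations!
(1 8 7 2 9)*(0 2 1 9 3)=(9)(0 2 3)(1 8 7)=[2, 8, 3, 0, 4, 5, 6, 1, 7, 9]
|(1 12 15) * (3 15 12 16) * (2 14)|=|(1 16 3 15)(2 14)|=4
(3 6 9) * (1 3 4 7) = (1 3 6 9 4 7) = [0, 3, 2, 6, 7, 5, 9, 1, 8, 4]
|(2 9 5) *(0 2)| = 4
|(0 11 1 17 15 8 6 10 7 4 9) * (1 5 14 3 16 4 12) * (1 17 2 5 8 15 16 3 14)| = 33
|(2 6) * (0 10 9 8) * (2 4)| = 12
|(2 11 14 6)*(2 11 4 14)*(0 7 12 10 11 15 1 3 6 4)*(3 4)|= 6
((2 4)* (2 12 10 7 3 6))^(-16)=(2 3 10 4 6 7 12)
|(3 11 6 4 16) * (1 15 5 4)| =|(1 15 5 4 16 3 11 6)| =8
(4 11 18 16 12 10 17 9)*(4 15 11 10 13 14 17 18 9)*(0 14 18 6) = (0 14 17 4 10 6)(9 15 11)(12 13 18 16) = [14, 1, 2, 3, 10, 5, 0, 7, 8, 15, 6, 9, 13, 18, 17, 11, 12, 4, 16]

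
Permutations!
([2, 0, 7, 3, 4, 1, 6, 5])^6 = (0 2 7 5 1)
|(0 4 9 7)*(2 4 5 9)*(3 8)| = 4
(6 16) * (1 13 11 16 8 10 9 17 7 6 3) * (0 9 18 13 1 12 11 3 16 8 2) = (0 9 17 7 6 2)(3 12 11 8 10 18 13) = [9, 1, 0, 12, 4, 5, 2, 6, 10, 17, 18, 8, 11, 3, 14, 15, 16, 7, 13]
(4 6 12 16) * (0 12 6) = [12, 1, 2, 3, 0, 5, 6, 7, 8, 9, 10, 11, 16, 13, 14, 15, 4] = (0 12 16 4)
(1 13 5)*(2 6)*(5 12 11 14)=(1 13 12 11 14 5)(2 6)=[0, 13, 6, 3, 4, 1, 2, 7, 8, 9, 10, 14, 11, 12, 5]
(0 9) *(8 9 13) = (0 13 8 9) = [13, 1, 2, 3, 4, 5, 6, 7, 9, 0, 10, 11, 12, 8]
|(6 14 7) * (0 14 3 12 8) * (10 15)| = 14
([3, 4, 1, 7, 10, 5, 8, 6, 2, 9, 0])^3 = [6, 0, 10, 8, 3, 5, 1, 2, 4, 9, 7]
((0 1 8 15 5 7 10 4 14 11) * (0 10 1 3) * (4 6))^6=(1 8 15 5 7)(4 14 11 10 6)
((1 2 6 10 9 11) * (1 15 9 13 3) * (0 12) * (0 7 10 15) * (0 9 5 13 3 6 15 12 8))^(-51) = ((0 8)(1 2 15 5 13 6 12 7 10 3)(9 11))^(-51) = (0 8)(1 3 10 7 12 6 13 5 15 2)(9 11)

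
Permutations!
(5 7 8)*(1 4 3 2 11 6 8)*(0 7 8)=(0 7 1 4 3 2 11 6)(5 8)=[7, 4, 11, 2, 3, 8, 0, 1, 5, 9, 10, 6]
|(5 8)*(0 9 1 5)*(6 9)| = |(0 6 9 1 5 8)| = 6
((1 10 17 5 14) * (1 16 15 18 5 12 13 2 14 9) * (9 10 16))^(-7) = ((1 16 15 18 5 10 17 12 13 2 14 9))^(-7) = (1 10 14 18 13 16 17 9 5 2 15 12)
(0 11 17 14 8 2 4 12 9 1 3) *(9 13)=(0 11 17 14 8 2 4 12 13 9 1 3)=[11, 3, 4, 0, 12, 5, 6, 7, 2, 1, 10, 17, 13, 9, 8, 15, 16, 14]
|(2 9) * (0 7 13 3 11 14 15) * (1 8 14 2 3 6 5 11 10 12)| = 15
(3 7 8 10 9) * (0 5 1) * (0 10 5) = (1 10 9 3 7 8 5) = [0, 10, 2, 7, 4, 1, 6, 8, 5, 3, 9]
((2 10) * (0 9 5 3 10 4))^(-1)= ((0 9 5 3 10 2 4))^(-1)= (0 4 2 10 3 5 9)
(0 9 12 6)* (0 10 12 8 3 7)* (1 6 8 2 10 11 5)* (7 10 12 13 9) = [7, 6, 12, 10, 4, 1, 11, 0, 3, 2, 13, 5, 8, 9] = (0 7)(1 6 11 5)(2 12 8 3 10 13 9)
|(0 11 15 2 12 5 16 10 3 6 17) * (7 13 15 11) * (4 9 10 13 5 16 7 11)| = 40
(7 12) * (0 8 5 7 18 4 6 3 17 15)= [8, 1, 2, 17, 6, 7, 3, 12, 5, 9, 10, 11, 18, 13, 14, 0, 16, 15, 4]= (0 8 5 7 12 18 4 6 3 17 15)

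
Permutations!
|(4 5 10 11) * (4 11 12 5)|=3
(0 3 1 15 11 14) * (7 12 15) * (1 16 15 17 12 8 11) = [3, 7, 2, 16, 4, 5, 6, 8, 11, 9, 10, 14, 17, 13, 0, 1, 15, 12] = (0 3 16 15 1 7 8 11 14)(12 17)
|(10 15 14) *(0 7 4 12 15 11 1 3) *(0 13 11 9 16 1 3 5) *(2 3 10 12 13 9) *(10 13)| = 30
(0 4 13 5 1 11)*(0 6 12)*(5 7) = [4, 11, 2, 3, 13, 1, 12, 5, 8, 9, 10, 6, 0, 7] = (0 4 13 7 5 1 11 6 12)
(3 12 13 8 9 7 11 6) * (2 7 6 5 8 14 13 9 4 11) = (2 7)(3 12 9 6)(4 11 5 8)(13 14) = [0, 1, 7, 12, 11, 8, 3, 2, 4, 6, 10, 5, 9, 14, 13]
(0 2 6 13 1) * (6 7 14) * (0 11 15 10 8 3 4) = (0 2 7 14 6 13 1 11 15 10 8 3 4) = [2, 11, 7, 4, 0, 5, 13, 14, 3, 9, 8, 15, 12, 1, 6, 10]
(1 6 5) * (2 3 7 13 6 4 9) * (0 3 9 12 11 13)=(0 3 7)(1 4 12 11 13 6 5)(2 9)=[3, 4, 9, 7, 12, 1, 5, 0, 8, 2, 10, 13, 11, 6]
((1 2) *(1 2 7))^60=(7)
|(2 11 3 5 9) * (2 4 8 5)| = |(2 11 3)(4 8 5 9)| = 12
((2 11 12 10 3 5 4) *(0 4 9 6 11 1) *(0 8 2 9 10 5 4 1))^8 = (12)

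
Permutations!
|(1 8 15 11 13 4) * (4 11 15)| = 6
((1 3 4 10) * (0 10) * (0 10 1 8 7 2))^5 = (0 8 3 2 10 1 7 4)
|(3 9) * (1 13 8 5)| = |(1 13 8 5)(3 9)| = 4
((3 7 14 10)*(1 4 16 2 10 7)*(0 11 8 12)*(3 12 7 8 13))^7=(0 2 1 11 10 4 13 12 16 3)(7 14 8)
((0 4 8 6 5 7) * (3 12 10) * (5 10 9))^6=((0 4 8 6 10 3 12 9 5 7))^6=(0 12 8 5 10)(3 4 9 6 7)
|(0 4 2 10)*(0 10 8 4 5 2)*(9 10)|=10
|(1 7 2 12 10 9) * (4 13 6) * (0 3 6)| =|(0 3 6 4 13)(1 7 2 12 10 9)| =30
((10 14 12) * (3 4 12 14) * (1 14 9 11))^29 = (1 14 9 11)(3 4 12 10)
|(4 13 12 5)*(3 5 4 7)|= 3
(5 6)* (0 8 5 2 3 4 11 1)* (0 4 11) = [8, 4, 3, 11, 0, 6, 2, 7, 5, 9, 10, 1] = (0 8 5 6 2 3 11 1 4)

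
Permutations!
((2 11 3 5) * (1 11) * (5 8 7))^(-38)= ((1 11 3 8 7 5 2))^(-38)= (1 7 11 5 3 2 8)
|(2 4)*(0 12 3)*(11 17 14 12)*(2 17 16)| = 9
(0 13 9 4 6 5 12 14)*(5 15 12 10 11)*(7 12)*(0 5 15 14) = [13, 1, 2, 3, 6, 10, 14, 12, 8, 4, 11, 15, 0, 9, 5, 7] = (0 13 9 4 6 14 5 10 11 15 7 12)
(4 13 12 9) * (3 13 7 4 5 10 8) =(3 13 12 9 5 10 8)(4 7) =[0, 1, 2, 13, 7, 10, 6, 4, 3, 5, 8, 11, 9, 12]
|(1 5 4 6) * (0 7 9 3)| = 4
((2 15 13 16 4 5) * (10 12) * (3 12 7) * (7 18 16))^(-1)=((2 15 13 7 3 12 10 18 16 4 5))^(-1)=(2 5 4 16 18 10 12 3 7 13 15)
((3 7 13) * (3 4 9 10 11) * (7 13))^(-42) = ((3 13 4 9 10 11))^(-42) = (13)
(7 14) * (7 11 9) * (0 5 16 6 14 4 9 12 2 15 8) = (0 5 16 6 14 11 12 2 15 8)(4 9 7) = [5, 1, 15, 3, 9, 16, 14, 4, 0, 7, 10, 12, 2, 13, 11, 8, 6]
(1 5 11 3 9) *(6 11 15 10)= (1 5 15 10 6 11 3 9)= [0, 5, 2, 9, 4, 15, 11, 7, 8, 1, 6, 3, 12, 13, 14, 10]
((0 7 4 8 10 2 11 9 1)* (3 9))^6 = ((0 7 4 8 10 2 11 3 9 1))^6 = (0 11 4 9 10)(1 2 7 3 8)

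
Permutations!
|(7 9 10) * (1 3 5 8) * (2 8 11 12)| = |(1 3 5 11 12 2 8)(7 9 10)| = 21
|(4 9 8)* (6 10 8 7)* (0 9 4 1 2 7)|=|(0 9)(1 2 7 6 10 8)|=6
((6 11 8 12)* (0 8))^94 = (0 11 6 12 8)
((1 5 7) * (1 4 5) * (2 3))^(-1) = (2 3)(4 7 5)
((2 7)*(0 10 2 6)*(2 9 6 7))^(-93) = ((0 10 9 6))^(-93) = (0 6 9 10)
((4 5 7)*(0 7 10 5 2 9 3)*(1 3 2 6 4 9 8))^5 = (0 1 2 7 3 8 9)(4 6)(5 10)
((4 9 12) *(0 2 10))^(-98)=((0 2 10)(4 9 12))^(-98)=(0 2 10)(4 9 12)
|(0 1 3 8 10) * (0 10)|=4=|(10)(0 1 3 8)|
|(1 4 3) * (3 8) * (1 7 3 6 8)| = 2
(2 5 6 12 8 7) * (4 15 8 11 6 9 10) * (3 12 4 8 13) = (2 5 9 10 8 7)(3 12 11 6 4 15 13) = [0, 1, 5, 12, 15, 9, 4, 2, 7, 10, 8, 6, 11, 3, 14, 13]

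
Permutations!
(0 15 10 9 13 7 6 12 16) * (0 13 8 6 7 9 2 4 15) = (2 4 15 10)(6 12 16 13 9 8) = [0, 1, 4, 3, 15, 5, 12, 7, 6, 8, 2, 11, 16, 9, 14, 10, 13]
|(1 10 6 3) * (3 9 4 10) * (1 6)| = 6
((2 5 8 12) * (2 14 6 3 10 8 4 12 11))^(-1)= (2 11 8 10 3 6 14 12 4 5)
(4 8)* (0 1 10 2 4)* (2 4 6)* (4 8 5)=[1, 10, 6, 3, 5, 4, 2, 7, 0, 9, 8]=(0 1 10 8)(2 6)(4 5)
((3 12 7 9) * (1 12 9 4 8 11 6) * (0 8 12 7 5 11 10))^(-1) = (0 10 8)(1 6 11 5 12 4 7)(3 9) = ((0 8 10)(1 7 4 12 5 11 6)(3 9))^(-1)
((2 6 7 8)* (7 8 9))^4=((2 6 8)(7 9))^4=(9)(2 6 8)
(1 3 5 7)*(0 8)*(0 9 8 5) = (0 5 7 1 3)(8 9) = [5, 3, 2, 0, 4, 7, 6, 1, 9, 8]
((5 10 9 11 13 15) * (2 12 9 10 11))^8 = ((2 12 9)(5 11 13 15))^8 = (15)(2 9 12)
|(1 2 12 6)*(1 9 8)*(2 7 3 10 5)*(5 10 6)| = |(1 7 3 6 9 8)(2 12 5)| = 6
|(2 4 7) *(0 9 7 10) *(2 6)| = |(0 9 7 6 2 4 10)| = 7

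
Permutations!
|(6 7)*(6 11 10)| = 4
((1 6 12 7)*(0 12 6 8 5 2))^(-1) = ((0 12 7 1 8 5 2))^(-1) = (0 2 5 8 1 7 12)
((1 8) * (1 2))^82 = (1 8 2)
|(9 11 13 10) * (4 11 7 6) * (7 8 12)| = |(4 11 13 10 9 8 12 7 6)| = 9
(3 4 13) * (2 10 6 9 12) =(2 10 6 9 12)(3 4 13) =[0, 1, 10, 4, 13, 5, 9, 7, 8, 12, 6, 11, 2, 3]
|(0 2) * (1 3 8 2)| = |(0 1 3 8 2)| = 5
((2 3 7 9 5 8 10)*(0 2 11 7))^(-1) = (0 3 2)(5 9 7 11 10 8)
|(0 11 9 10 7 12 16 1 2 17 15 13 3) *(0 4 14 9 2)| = |(0 11 2 17 15 13 3 4 14 9 10 7 12 16 1)| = 15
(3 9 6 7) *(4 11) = [0, 1, 2, 9, 11, 5, 7, 3, 8, 6, 10, 4] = (3 9 6 7)(4 11)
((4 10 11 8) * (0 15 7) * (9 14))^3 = ((0 15 7)(4 10 11 8)(9 14))^3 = (15)(4 8 11 10)(9 14)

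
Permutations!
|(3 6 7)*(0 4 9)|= 3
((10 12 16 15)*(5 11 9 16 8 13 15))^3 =((5 11 9 16)(8 13 15 10 12))^3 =(5 16 9 11)(8 10 13 12 15)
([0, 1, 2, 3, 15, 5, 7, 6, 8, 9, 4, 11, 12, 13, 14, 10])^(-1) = (4 10 15)(6 7)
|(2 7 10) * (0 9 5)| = 3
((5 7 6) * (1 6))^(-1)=((1 6 5 7))^(-1)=(1 7 5 6)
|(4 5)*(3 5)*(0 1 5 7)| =6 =|(0 1 5 4 3 7)|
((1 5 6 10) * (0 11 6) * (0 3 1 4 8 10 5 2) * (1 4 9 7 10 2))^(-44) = ((0 11 6 5 3 4 8 2)(7 10 9))^(-44) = (0 3)(2 5)(4 11)(6 8)(7 10 9)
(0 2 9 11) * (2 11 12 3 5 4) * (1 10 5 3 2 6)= (0 11)(1 10 5 4 6)(2 9 12)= [11, 10, 9, 3, 6, 4, 1, 7, 8, 12, 5, 0, 2]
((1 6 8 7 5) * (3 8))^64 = ((1 6 3 8 7 5))^64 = (1 7 3)(5 8 6)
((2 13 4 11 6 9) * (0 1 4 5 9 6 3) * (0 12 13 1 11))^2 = (0 3 13 9 1)(2 4 11 12 5)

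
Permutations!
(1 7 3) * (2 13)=(1 7 3)(2 13)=[0, 7, 13, 1, 4, 5, 6, 3, 8, 9, 10, 11, 12, 2]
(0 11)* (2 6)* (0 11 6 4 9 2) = (11)(0 6)(2 4 9) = [6, 1, 4, 3, 9, 5, 0, 7, 8, 2, 10, 11]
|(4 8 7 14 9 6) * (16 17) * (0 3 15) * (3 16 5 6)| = 12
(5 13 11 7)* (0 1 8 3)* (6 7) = [1, 8, 2, 0, 4, 13, 7, 5, 3, 9, 10, 6, 12, 11] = (0 1 8 3)(5 13 11 6 7)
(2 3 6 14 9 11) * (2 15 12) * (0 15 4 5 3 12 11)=(0 15 11 4 5 3 6 14 9)(2 12)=[15, 1, 12, 6, 5, 3, 14, 7, 8, 0, 10, 4, 2, 13, 9, 11]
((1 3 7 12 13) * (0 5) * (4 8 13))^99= ((0 5)(1 3 7 12 4 8 13))^99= (0 5)(1 3 7 12 4 8 13)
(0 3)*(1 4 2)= (0 3)(1 4 2)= [3, 4, 1, 0, 2]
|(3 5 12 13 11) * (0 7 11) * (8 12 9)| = 9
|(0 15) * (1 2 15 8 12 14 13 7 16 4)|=11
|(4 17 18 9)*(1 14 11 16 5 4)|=9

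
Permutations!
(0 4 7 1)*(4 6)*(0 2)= (0 6 4 7 1 2)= [6, 2, 0, 3, 7, 5, 4, 1]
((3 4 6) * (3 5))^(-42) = ((3 4 6 5))^(-42) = (3 6)(4 5)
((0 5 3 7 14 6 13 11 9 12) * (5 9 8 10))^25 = (0 9 12)(3 10 11 6 7 5 8 13 14)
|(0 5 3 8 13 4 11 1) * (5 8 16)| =6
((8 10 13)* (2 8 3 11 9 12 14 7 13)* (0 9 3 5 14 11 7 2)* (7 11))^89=(0 10 8 2 14 5 13 7 12 9)(3 11)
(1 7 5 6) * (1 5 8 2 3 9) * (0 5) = (0 5 6)(1 7 8 2 3 9) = [5, 7, 3, 9, 4, 6, 0, 8, 2, 1]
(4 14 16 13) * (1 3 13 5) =(1 3 13 4 14 16 5) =[0, 3, 2, 13, 14, 1, 6, 7, 8, 9, 10, 11, 12, 4, 16, 15, 5]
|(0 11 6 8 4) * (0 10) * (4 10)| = |(0 11 6 8 10)| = 5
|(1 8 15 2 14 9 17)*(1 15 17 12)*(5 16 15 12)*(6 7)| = 12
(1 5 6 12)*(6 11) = (1 5 11 6 12) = [0, 5, 2, 3, 4, 11, 12, 7, 8, 9, 10, 6, 1]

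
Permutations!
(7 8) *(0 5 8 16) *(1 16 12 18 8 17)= [5, 16, 2, 3, 4, 17, 6, 12, 7, 9, 10, 11, 18, 13, 14, 15, 0, 1, 8]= (0 5 17 1 16)(7 12 18 8)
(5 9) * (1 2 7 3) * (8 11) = [0, 2, 7, 1, 4, 9, 6, 3, 11, 5, 10, 8] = (1 2 7 3)(5 9)(8 11)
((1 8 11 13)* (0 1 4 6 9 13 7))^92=((0 1 8 11 7)(4 6 9 13))^92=(13)(0 8 7 1 11)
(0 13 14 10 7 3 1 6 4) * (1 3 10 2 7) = [13, 6, 7, 3, 0, 5, 4, 10, 8, 9, 1, 11, 12, 14, 2] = (0 13 14 2 7 10 1 6 4)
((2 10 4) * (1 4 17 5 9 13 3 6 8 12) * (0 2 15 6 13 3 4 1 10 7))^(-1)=((0 2 7)(3 13 4 15 6 8 12 10 17 5 9))^(-1)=(0 7 2)(3 9 5 17 10 12 8 6 15 4 13)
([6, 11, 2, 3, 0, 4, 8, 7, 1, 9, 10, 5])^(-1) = (0 4 5 11 1 8 6)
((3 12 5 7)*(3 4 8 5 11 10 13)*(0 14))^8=(14)(3 10 12 13 11)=((0 14)(3 12 11 10 13)(4 8 5 7))^8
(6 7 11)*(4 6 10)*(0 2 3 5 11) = [2, 1, 3, 5, 6, 11, 7, 0, 8, 9, 4, 10] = (0 2 3 5 11 10 4 6 7)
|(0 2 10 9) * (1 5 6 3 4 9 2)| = 14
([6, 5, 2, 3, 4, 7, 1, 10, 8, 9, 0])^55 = [6, 5, 2, 3, 4, 7, 1, 10, 8, 9, 0]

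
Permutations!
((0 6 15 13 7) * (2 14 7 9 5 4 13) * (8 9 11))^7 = (0 6 15 2 14 7)(4 13 11 8 9 5)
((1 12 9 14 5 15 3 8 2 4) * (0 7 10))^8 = ((0 7 10)(1 12 9 14 5 15 3 8 2 4))^8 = (0 10 7)(1 2 3 5 9)(4 8 15 14 12)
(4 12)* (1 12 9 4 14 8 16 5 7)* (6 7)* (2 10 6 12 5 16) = [0, 5, 10, 3, 9, 12, 7, 1, 2, 4, 6, 11, 14, 13, 8, 15, 16] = (16)(1 5 12 14 8 2 10 6 7)(4 9)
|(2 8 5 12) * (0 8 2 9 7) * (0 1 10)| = 8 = |(0 8 5 12 9 7 1 10)|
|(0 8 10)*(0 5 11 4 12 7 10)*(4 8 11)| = 15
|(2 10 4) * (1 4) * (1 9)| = |(1 4 2 10 9)| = 5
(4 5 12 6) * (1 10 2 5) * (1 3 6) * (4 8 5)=(1 10 2 4 3 6 8 5 12)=[0, 10, 4, 6, 3, 12, 8, 7, 5, 9, 2, 11, 1]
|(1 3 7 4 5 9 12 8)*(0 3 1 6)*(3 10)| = |(0 10 3 7 4 5 9 12 8 6)| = 10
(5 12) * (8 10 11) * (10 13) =[0, 1, 2, 3, 4, 12, 6, 7, 13, 9, 11, 8, 5, 10] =(5 12)(8 13 10 11)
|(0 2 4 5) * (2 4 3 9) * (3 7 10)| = |(0 4 5)(2 7 10 3 9)| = 15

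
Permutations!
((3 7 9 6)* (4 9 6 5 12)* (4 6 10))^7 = (3 6 12 5 9 4 10 7)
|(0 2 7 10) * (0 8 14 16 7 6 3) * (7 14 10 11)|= |(0 2 6 3)(7 11)(8 10)(14 16)|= 4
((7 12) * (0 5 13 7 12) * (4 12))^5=(0 5 13 7)(4 12)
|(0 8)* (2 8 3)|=|(0 3 2 8)|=4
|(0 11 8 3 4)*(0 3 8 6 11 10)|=2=|(0 10)(3 4)(6 11)|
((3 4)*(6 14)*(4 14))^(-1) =(3 4 6 14)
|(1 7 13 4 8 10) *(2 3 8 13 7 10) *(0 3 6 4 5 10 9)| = 11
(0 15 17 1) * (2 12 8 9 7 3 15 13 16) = [13, 0, 12, 15, 4, 5, 6, 3, 9, 7, 10, 11, 8, 16, 14, 17, 2, 1] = (0 13 16 2 12 8 9 7 3 15 17 1)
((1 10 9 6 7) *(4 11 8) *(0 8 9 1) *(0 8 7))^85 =(0 7 8 4 11 9 6)(1 10)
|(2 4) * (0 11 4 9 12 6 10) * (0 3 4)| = |(0 11)(2 9 12 6 10 3 4)| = 14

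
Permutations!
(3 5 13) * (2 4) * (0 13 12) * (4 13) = [4, 1, 13, 5, 2, 12, 6, 7, 8, 9, 10, 11, 0, 3] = (0 4 2 13 3 5 12)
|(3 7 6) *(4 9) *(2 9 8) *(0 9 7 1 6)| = 6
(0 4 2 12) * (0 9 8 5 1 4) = [0, 4, 12, 3, 2, 1, 6, 7, 5, 8, 10, 11, 9] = (1 4 2 12 9 8 5)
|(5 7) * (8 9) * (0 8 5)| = 5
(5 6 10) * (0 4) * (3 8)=(0 4)(3 8)(5 6 10)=[4, 1, 2, 8, 0, 6, 10, 7, 3, 9, 5]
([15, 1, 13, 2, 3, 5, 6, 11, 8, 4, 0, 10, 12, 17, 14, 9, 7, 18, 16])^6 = [13, 1, 11, 7, 16, 5, 6, 4, 8, 18, 2, 3, 12, 10, 14, 17, 9, 0, 15]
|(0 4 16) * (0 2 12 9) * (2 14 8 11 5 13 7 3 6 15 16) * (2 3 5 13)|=|(0 4 3 6 15 16 14 8 11 13 7 5 2 12 9)|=15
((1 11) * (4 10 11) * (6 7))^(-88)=((1 4 10 11)(6 7))^(-88)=(11)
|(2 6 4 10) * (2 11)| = 5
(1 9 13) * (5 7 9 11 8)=(1 11 8 5 7 9 13)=[0, 11, 2, 3, 4, 7, 6, 9, 5, 13, 10, 8, 12, 1]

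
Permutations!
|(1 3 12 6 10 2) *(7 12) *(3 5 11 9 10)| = 12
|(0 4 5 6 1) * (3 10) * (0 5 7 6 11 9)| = |(0 4 7 6 1 5 11 9)(3 10)| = 8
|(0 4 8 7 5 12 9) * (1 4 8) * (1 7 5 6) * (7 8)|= 9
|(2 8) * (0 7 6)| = 6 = |(0 7 6)(2 8)|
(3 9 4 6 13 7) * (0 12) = (0 12)(3 9 4 6 13 7) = [12, 1, 2, 9, 6, 5, 13, 3, 8, 4, 10, 11, 0, 7]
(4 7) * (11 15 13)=[0, 1, 2, 3, 7, 5, 6, 4, 8, 9, 10, 15, 12, 11, 14, 13]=(4 7)(11 15 13)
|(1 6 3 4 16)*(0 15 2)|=15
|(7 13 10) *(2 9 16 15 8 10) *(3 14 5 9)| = 11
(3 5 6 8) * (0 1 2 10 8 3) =(0 1 2 10 8)(3 5 6) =[1, 2, 10, 5, 4, 6, 3, 7, 0, 9, 8]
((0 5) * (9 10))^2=((0 5)(9 10))^2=(10)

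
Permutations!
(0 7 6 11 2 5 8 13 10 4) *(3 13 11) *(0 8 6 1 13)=(0 7 1 13 10 4 8 11 2 5 6 3)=[7, 13, 5, 0, 8, 6, 3, 1, 11, 9, 4, 2, 12, 10]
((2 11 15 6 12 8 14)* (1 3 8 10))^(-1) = ((1 3 8 14 2 11 15 6 12 10))^(-1) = (1 10 12 6 15 11 2 14 8 3)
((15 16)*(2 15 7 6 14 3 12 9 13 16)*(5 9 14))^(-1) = ((2 15)(3 12 14)(5 9 13 16 7 6))^(-1) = (2 15)(3 14 12)(5 6 7 16 13 9)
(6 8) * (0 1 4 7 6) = (0 1 4 7 6 8) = [1, 4, 2, 3, 7, 5, 8, 6, 0]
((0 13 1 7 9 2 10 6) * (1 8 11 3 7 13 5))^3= ((0 5 1 13 8 11 3 7 9 2 10 6))^3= (0 13 3 2)(1 11 9 6)(5 8 7 10)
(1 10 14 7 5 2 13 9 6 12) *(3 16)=(1 10 14 7 5 2 13 9 6 12)(3 16)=[0, 10, 13, 16, 4, 2, 12, 5, 8, 6, 14, 11, 1, 9, 7, 15, 3]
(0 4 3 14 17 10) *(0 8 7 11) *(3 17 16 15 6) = [4, 1, 2, 14, 17, 5, 3, 11, 7, 9, 8, 0, 12, 13, 16, 6, 15, 10] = (0 4 17 10 8 7 11)(3 14 16 15 6)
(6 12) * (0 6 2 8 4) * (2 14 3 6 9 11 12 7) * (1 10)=[9, 10, 8, 6, 0, 5, 7, 2, 4, 11, 1, 12, 14, 13, 3]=(0 9 11 12 14 3 6 7 2 8 4)(1 10)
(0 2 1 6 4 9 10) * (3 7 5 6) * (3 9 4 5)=(0 2 1 9 10)(3 7)(5 6)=[2, 9, 1, 7, 4, 6, 5, 3, 8, 10, 0]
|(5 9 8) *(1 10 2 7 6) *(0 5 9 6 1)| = 12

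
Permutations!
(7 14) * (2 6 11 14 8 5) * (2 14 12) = (2 6 11 12)(5 14 7 8) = [0, 1, 6, 3, 4, 14, 11, 8, 5, 9, 10, 12, 2, 13, 7]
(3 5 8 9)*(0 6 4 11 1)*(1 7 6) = (0 1)(3 5 8 9)(4 11 7 6) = [1, 0, 2, 5, 11, 8, 4, 6, 9, 3, 10, 7]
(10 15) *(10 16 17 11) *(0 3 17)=(0 3 17 11 10 15 16)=[3, 1, 2, 17, 4, 5, 6, 7, 8, 9, 15, 10, 12, 13, 14, 16, 0, 11]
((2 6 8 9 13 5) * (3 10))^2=((2 6 8 9 13 5)(3 10))^2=(2 8 13)(5 6 9)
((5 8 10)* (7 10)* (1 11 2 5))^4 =((1 11 2 5 8 7 10))^4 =(1 8 11 7 2 10 5)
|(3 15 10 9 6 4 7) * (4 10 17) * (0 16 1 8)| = |(0 16 1 8)(3 15 17 4 7)(6 10 9)| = 60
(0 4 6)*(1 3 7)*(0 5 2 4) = (1 3 7)(2 4 6 5) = [0, 3, 4, 7, 6, 2, 5, 1]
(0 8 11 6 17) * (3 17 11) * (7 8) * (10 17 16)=(0 7 8 3 16 10 17)(6 11)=[7, 1, 2, 16, 4, 5, 11, 8, 3, 9, 17, 6, 12, 13, 14, 15, 10, 0]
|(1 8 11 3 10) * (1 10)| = 4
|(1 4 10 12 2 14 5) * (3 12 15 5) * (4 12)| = |(1 12 2 14 3 4 10 15 5)| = 9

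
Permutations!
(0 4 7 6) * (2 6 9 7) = (0 4 2 6)(7 9) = [4, 1, 6, 3, 2, 5, 0, 9, 8, 7]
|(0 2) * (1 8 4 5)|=4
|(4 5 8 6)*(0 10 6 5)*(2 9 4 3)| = 14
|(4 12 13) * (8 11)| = |(4 12 13)(8 11)| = 6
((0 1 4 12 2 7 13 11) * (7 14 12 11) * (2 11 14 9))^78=(14)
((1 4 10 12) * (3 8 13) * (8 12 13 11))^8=((1 4 10 13 3 12)(8 11))^8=(1 10 3)(4 13 12)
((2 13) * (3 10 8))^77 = (2 13)(3 8 10)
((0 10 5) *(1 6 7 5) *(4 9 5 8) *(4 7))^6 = ((0 10 1 6 4 9 5)(7 8))^6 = (0 5 9 4 6 1 10)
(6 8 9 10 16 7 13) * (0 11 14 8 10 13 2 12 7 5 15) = (0 11 14 8 9 13 6 10 16 5 15)(2 12 7) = [11, 1, 12, 3, 4, 15, 10, 2, 9, 13, 16, 14, 7, 6, 8, 0, 5]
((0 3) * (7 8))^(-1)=((0 3)(7 8))^(-1)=(0 3)(7 8)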